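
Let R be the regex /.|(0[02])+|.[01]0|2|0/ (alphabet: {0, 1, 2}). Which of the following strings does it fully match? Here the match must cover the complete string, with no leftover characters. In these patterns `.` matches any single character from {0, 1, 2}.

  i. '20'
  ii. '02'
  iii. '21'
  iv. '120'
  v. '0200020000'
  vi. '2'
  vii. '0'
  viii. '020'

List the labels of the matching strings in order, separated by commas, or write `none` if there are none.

ii, v, vi, vii

i → no match
ii → match
iii → no match
iv → no match
v → match
vi → match
vii → match
viii → no match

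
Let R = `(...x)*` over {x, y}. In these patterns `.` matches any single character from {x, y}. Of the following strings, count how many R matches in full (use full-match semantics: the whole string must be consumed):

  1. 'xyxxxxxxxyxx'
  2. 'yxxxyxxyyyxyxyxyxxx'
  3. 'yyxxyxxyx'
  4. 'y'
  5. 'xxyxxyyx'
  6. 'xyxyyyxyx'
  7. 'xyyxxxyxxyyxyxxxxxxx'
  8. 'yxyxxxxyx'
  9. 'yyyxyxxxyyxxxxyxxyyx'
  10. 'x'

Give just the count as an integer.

4

1 → match
2 → no match
3 → no match
4 → no match
5 → match
6 → no match
7 → match
8 → no match
9 → match
10 → no match
Total matched: 4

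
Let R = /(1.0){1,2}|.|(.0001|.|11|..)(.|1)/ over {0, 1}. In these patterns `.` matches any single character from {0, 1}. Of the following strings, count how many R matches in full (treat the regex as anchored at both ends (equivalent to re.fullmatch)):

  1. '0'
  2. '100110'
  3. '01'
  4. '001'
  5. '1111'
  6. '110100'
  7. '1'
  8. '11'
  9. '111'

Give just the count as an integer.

8

1 → match
2 → match
3 → match
4 → match
5 → no match
6 → match
7 → match
8 → match
9 → match
Total matched: 8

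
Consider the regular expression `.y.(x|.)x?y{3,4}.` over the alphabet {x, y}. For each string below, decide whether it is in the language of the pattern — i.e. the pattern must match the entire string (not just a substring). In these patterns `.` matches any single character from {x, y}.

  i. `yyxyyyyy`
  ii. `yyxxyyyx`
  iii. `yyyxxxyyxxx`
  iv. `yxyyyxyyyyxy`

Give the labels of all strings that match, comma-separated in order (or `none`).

i, ii

i → match
ii → match
iii → no match
iv → no match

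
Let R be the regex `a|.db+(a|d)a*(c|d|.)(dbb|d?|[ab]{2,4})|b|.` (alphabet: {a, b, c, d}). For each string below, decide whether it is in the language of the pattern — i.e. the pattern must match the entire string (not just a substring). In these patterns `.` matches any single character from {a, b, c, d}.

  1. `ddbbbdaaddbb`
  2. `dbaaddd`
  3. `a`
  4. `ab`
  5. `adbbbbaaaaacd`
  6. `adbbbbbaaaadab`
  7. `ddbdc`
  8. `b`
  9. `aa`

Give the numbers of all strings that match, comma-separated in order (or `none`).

1. `ddbbbdaaddbb` → match
2. `dbaaddd` → no match
3. `a` → match
4. `ab` → no match
5 → match
6 → match
7. `ddbdc` → match
8. `b` → match
9. `aa` → no match

1, 3, 5, 6, 7, 8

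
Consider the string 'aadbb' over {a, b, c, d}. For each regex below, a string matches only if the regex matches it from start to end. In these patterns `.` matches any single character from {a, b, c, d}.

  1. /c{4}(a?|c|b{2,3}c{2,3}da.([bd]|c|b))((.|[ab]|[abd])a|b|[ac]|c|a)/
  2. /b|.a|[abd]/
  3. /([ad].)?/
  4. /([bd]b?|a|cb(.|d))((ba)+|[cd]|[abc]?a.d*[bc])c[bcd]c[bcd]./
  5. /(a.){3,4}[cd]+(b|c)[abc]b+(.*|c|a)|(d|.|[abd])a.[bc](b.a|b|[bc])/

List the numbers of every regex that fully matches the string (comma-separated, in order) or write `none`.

5

1 → no match — must start with 'c'
2 → no match
3 → no match
4 → no match
5 → match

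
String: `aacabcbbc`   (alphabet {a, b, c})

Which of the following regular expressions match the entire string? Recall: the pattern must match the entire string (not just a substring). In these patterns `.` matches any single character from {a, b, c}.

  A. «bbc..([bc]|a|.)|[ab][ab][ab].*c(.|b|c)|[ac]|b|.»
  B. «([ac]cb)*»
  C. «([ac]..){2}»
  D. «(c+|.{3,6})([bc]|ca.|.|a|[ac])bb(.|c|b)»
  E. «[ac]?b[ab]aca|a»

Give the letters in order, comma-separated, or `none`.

A → no match
B → no match
C → no match
D → match
E → no match

D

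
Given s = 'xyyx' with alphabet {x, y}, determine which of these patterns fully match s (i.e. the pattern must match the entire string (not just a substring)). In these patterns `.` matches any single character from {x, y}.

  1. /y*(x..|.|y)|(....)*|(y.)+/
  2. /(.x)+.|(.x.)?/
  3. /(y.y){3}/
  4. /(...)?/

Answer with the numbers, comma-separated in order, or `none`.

1 → match
2 → no match
3 → no match — must start with 'y'
4 → no match

1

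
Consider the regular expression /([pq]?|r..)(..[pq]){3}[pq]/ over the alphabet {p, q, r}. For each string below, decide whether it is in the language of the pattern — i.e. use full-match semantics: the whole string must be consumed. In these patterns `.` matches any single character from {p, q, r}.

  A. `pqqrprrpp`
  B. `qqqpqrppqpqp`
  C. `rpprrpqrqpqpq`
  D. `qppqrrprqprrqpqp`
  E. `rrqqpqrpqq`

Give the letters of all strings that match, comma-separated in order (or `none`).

C, E

A → no match
B → no match
C → match
D → no match
E → match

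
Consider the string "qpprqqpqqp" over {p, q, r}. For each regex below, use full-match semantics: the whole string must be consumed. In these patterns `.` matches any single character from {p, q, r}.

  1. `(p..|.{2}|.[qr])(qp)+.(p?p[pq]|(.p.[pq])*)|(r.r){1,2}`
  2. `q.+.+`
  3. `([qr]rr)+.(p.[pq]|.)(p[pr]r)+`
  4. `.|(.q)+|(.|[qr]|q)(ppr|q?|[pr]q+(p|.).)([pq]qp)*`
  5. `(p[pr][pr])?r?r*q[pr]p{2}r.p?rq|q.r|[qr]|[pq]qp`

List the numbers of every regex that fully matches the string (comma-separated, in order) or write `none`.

2, 4

1 → no match
2 → match
3 → no match — must end with "r"
4 → match
5 → no match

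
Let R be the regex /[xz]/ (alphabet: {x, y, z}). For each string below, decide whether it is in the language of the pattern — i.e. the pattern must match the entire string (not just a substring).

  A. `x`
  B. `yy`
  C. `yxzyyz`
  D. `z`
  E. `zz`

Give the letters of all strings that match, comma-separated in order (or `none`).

A. `x` → match
B. `yy` → no match
C. `yxzyyz` → no match
D. `z` → match
E. `zz` → no match

A, D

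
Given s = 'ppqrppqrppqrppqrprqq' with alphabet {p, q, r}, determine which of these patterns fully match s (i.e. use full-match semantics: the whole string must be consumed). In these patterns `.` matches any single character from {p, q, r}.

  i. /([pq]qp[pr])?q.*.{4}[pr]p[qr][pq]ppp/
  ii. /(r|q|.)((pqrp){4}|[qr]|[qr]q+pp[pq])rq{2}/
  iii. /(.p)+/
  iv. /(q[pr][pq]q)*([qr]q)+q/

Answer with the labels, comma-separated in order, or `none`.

ii

i → no match — must end with 'ppp'
ii → match
iii → no match — must end with 'p'
iv → no match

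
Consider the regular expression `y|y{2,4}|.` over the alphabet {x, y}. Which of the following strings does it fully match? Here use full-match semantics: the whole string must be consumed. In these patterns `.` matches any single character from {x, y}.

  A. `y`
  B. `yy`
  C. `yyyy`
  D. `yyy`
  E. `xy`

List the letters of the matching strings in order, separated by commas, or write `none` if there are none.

A, B, C, D

A → match
B → match
C → match
D → match
E → no match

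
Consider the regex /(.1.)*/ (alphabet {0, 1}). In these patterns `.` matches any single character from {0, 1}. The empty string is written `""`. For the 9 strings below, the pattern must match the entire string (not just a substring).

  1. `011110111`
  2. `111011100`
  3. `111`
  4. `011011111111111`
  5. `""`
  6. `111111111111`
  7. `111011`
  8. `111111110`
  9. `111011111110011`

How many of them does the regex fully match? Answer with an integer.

8

1 → match
2 → no match
3 → match
4 → match
5 → match
6 → match
7 → match
8 → match
9 → match
Total matched: 8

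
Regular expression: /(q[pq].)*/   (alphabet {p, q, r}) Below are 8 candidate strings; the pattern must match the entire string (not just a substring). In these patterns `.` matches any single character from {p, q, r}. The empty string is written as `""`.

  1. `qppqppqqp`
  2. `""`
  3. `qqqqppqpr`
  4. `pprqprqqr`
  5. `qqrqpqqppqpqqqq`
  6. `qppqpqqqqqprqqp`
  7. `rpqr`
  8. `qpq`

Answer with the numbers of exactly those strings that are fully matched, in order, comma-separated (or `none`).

1, 2, 3, 5, 6, 8

1 → match
2 → match
3 → match
4 → no match
5 → match
6 → match
7 → no match
8 → match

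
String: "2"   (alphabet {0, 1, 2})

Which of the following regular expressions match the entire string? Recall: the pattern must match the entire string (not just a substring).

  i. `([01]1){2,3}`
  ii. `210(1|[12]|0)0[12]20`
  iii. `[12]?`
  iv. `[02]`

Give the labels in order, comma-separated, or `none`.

iii, iv

i → no match — must end with "1"
ii → no match — must start with "210"
iii → match
iv → match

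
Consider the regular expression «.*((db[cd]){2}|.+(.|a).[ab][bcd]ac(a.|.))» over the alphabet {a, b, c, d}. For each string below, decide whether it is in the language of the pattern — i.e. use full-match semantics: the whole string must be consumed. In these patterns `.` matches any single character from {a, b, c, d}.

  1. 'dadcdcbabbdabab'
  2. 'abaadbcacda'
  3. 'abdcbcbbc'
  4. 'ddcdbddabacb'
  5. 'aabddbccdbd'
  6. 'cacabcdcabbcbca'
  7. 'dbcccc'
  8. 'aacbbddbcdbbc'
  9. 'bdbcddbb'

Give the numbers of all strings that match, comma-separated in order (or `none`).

1 → no match
2 → no match
3 → no match
4 → match
5 → no match
6 → no match
7 → no match
8 → no match
9 → no match

4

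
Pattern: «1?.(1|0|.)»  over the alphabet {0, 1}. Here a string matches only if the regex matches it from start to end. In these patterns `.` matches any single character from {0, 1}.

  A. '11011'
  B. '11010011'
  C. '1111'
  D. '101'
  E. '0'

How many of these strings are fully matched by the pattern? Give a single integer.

1

A → no match
B → no match
C → no match
D → match
E → no match
Total matched: 1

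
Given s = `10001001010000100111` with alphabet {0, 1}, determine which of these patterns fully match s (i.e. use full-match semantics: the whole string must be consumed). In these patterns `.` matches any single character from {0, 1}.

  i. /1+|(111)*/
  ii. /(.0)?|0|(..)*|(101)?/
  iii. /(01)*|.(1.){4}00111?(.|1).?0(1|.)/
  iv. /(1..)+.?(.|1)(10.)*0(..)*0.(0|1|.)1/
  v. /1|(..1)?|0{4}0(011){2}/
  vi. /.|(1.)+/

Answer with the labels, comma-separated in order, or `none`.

i → no match
ii → match
iii → no match
iv → match
v → no match
vi → no match

ii, iv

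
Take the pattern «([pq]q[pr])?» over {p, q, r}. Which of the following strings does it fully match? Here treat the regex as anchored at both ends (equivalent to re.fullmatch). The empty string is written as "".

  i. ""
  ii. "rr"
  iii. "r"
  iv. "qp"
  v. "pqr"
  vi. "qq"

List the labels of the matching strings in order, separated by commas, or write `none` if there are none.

i → match
ii → no match
iii → no match
iv → no match
v → match
vi → no match

i, v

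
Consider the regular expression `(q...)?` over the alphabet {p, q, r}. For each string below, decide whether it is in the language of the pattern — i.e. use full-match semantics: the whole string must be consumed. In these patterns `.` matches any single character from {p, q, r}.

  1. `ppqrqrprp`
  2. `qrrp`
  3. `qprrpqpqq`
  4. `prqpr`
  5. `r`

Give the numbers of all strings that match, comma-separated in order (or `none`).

1. `ppqrqrprp` → no match
2. `qrrp` → match
3. `qprrpqpqq` → no match
4. `prqpr` → no match
5. `r` → no match

2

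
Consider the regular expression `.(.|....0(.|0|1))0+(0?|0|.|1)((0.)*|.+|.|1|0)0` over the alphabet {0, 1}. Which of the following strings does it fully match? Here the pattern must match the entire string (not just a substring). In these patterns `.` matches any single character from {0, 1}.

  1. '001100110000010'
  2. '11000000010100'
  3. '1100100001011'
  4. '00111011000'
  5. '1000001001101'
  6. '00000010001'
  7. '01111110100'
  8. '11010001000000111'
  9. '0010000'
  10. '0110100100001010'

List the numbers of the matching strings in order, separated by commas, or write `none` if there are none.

2

1 → no match
2 → match
3 → no match — must end with '0'
4 → no match
5 → no match — must end with '0'
6 → no match — must end with '0'
7 → no match
8 → no match — must end with '0'
9 → no match
10 → no match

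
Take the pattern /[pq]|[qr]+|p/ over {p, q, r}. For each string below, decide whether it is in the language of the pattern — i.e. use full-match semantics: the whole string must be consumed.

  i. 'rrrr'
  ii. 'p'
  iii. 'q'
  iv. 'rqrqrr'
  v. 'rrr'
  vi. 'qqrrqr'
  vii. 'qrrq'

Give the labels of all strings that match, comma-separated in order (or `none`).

i → match
ii → match
iii → match
iv → match
v → match
vi → match
vii → match

i, ii, iii, iv, v, vi, vii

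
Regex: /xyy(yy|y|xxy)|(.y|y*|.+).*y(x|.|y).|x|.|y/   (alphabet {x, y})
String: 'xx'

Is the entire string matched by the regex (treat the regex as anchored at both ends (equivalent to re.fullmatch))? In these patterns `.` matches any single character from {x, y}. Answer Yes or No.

No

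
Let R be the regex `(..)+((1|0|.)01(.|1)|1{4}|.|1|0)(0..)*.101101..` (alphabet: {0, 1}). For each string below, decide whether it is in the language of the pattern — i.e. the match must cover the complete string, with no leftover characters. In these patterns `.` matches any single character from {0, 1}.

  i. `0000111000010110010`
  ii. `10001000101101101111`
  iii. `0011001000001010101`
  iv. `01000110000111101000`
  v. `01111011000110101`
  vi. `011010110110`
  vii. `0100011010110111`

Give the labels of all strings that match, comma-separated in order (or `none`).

vi, vii

i → no match
ii → no match
iii → no match
iv → no match
v → no match
vi → match
vii → match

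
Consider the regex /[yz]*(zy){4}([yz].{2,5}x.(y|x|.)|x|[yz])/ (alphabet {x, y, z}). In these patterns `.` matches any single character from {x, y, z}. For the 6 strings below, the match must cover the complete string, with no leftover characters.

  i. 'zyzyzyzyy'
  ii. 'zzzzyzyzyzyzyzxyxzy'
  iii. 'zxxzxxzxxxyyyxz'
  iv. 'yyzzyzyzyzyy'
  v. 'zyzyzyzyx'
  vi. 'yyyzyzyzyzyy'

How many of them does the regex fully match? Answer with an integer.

i → match
ii → match
iii → no match
iv → match
v → match
vi → match
Total matched: 5

5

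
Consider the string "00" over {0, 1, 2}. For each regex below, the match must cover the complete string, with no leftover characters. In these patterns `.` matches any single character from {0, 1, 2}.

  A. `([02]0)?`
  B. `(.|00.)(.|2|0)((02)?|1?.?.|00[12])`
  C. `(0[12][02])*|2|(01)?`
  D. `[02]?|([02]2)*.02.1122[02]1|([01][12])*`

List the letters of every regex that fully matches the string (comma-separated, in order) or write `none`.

A, B

A → match
B → match
C → no match
D → no match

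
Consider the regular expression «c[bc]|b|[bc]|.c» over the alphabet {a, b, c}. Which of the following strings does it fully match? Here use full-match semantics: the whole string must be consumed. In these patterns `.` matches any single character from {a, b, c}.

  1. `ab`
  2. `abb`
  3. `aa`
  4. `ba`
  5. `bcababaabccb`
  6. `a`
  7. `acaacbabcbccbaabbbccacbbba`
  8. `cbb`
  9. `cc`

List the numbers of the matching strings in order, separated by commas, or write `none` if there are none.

1 → no match
2 → no match
3 → no match
4 → no match
5 → no match
6 → no match
7 → no match
8 → no match
9 → match

9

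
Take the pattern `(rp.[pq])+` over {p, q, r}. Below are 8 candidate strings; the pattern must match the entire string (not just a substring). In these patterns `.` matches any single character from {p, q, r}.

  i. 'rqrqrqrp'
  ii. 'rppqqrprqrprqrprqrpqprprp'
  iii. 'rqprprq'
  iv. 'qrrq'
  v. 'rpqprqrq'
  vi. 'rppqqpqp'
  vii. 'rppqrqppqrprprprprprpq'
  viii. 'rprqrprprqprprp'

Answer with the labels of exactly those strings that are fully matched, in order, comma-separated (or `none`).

i → no match — must start with 'rp'
ii → no match
iii → no match — must start with 'rp'
iv → no match — must start with 'rp'
v → no match
vi → no match
vii → no match
viii → no match

none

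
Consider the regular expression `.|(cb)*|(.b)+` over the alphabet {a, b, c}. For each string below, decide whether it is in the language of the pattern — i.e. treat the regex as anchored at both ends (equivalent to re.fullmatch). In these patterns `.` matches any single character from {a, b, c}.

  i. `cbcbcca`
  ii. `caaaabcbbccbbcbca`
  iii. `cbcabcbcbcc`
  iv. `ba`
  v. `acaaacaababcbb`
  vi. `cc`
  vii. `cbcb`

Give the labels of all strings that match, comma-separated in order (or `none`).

vii

i → no match
ii → no match
iii → no match
iv → no match
v → no match
vi → no match
vii → match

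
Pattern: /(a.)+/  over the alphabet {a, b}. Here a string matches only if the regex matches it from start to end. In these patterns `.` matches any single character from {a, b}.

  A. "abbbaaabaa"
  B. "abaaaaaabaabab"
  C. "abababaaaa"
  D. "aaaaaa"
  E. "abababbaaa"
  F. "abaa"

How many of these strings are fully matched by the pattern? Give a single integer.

3

A → no match
B → no match
C → match
D → match
E → no match
F → match
Total matched: 3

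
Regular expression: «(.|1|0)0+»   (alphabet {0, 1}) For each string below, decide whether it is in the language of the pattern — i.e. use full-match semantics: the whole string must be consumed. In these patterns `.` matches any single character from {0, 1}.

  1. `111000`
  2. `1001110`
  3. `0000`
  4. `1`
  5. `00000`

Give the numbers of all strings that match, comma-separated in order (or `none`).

1 → no match
2 → no match
3 → match
4 → no match — must end with `0`
5 → match

3, 5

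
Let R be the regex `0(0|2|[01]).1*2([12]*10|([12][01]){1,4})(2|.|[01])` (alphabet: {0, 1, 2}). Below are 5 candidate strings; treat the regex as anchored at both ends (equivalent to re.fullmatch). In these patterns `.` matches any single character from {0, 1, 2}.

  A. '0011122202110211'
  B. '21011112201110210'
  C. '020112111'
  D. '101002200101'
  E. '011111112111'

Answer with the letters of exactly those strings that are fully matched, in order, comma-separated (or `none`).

C, E

A → no match
B → no match — must start with '0'
C → match
D → no match — must start with '0'
E → match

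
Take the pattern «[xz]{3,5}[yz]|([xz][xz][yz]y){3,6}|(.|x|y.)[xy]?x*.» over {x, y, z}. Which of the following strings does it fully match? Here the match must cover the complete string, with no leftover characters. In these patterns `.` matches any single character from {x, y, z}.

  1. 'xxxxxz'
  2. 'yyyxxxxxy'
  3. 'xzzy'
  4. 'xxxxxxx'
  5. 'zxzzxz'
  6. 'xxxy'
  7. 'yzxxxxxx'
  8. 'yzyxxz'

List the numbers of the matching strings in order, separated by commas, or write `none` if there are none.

1, 2, 3, 4, 5, 6, 7, 8

1 → match
2 → match
3 → match
4 → match
5 → match
6 → match
7 → match
8 → match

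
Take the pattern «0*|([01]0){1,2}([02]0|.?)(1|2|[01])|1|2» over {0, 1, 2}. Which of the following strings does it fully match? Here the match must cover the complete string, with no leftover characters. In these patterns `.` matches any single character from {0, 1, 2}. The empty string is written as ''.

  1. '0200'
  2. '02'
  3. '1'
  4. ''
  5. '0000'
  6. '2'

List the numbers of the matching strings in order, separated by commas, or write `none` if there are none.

1 → no match
2 → no match
3 → match
4 → match
5 → match
6 → match

3, 4, 5, 6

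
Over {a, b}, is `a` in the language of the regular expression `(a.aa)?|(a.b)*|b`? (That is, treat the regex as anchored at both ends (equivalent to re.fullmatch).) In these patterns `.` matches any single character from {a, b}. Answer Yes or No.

No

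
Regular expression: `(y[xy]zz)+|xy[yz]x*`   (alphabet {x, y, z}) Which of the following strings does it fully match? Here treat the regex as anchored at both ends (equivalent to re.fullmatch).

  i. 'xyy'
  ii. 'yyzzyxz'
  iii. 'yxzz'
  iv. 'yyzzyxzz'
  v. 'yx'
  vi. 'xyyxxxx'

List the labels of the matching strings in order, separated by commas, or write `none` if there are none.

i. 'xyy' → match
ii. 'yyzzyxz' → no match
iii. 'yxzz' → match
iv. 'yyzzyxzz' → match
v. 'yx' → no match
vi. 'xyyxxxx' → match

i, iii, iv, vi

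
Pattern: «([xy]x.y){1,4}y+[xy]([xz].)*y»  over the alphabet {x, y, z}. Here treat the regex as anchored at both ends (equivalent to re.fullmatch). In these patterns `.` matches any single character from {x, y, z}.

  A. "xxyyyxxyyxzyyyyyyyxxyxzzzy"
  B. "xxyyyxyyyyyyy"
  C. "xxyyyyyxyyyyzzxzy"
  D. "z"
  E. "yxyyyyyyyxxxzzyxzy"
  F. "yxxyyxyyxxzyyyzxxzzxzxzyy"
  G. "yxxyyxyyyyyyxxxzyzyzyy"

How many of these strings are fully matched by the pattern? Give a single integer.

5

A → match
B → match
C → no match
D → no match — must end with "y"
E → match
F → match
G → match
Total matched: 5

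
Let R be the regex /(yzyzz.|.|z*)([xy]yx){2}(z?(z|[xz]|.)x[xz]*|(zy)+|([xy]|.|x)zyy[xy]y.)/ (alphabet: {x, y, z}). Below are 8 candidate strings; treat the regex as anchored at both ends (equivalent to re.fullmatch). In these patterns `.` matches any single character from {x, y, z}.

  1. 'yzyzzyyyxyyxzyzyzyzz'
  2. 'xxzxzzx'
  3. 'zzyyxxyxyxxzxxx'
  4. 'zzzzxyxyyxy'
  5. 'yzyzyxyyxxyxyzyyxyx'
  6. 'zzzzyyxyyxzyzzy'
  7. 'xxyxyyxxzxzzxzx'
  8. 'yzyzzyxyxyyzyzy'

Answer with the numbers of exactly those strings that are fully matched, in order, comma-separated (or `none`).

1 → no match
2. 'xxzxzzx' → no match
3 → match
4. 'zzzzxyxyyxy' → no match
5 → no match
6 → no match
7 → no match
8 → no match

3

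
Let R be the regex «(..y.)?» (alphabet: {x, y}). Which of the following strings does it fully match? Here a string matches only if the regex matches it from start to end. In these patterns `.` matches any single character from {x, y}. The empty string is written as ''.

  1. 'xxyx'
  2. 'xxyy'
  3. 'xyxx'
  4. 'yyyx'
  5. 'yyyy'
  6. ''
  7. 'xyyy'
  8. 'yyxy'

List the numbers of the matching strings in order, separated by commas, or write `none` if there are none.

1 → match
2 → match
3 → no match
4 → match
5 → match
6 → match
7 → match
8 → no match

1, 2, 4, 5, 6, 7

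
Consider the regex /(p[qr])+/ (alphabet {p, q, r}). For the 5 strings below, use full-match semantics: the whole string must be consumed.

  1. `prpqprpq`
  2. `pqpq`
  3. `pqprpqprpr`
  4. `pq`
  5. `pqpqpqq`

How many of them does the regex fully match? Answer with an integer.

1 → match
2 → match
3 → match
4 → match
5 → no match
Total matched: 4

4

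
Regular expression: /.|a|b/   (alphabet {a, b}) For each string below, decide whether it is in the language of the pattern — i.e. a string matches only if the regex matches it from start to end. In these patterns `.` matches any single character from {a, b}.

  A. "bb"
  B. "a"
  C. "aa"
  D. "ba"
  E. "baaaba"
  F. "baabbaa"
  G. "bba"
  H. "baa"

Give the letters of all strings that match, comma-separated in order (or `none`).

A → no match
B → match
C → no match
D → no match
E → no match
F → no match
G → no match
H → no match

B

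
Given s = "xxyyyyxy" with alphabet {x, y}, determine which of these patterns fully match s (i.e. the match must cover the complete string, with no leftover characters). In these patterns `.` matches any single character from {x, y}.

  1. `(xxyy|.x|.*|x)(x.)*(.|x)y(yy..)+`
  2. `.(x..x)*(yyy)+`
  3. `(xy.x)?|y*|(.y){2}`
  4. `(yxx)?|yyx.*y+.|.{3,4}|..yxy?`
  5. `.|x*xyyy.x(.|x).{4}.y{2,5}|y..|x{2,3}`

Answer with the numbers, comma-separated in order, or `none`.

1 → match
2 → no match — must end with "yyy"
3 → no match
4 → no match
5 → no match

1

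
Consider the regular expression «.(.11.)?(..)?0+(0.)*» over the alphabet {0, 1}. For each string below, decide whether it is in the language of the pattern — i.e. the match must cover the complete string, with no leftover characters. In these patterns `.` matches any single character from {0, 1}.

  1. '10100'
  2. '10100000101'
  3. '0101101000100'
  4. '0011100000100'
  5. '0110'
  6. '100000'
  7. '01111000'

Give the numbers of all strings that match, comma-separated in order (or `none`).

1, 2, 4, 5, 6, 7

1. '10100' → match
2. '10100000101' → match
3 → no match
4 → match
5. '0110' → match
6. '100000' → match
7. '01111000' → match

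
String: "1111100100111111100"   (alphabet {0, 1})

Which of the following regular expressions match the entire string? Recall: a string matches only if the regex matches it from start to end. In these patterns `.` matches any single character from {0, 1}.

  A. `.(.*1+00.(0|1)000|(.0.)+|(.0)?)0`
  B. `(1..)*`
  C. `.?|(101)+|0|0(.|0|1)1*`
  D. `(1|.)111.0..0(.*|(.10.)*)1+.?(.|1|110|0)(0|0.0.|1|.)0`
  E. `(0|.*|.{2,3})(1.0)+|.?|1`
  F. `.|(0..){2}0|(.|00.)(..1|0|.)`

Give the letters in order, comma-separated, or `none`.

A → no match
B → no match
C → no match
D → match
E → match
F → no match

D, E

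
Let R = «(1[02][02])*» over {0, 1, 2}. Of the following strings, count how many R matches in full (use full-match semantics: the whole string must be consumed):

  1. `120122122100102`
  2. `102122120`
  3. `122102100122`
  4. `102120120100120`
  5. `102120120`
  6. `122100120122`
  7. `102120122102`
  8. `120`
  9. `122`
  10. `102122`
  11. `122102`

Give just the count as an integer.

11

1 → match
2 → match
3 → match
4 → match
5 → match
6 → match
7 → match
8 → match
9 → match
10 → match
11 → match
Total matched: 11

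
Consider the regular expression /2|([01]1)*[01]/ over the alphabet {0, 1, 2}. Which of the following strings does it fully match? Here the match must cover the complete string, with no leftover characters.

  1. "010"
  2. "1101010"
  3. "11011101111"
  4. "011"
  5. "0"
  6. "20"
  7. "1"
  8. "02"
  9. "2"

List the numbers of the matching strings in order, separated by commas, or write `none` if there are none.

1, 2, 3, 4, 5, 7, 9

1 → match
2 → match
3 → match
4 → match
5 → match
6 → no match
7 → match
8 → no match
9 → match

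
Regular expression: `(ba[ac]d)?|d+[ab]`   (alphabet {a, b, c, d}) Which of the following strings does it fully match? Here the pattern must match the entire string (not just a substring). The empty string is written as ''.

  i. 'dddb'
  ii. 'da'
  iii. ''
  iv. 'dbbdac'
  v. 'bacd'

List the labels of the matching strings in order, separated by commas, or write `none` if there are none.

i → match
ii → match
iii → match
iv → no match
v → match

i, ii, iii, v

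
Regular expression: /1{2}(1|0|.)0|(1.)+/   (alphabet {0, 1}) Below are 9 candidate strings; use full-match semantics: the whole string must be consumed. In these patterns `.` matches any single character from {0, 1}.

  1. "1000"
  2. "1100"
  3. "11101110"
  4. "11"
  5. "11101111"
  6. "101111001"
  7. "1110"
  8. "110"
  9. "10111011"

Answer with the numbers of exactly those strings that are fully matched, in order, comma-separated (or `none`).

2, 3, 4, 5, 7, 9

1. "1000" → no match
2. "1100" → match
3. "11101110" → match
4. "11" → match
5. "11101111" → match
6. "101111001" → no match
7. "1110" → match
8. "110" → no match
9. "10111011" → match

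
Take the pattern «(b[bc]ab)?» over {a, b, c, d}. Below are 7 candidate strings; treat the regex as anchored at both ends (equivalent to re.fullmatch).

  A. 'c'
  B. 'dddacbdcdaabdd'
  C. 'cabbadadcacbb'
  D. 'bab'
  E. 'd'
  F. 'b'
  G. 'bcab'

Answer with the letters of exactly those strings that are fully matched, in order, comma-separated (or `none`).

G

A → no match
B → no match
C → no match
D → no match
E → no match
F → no match
G → match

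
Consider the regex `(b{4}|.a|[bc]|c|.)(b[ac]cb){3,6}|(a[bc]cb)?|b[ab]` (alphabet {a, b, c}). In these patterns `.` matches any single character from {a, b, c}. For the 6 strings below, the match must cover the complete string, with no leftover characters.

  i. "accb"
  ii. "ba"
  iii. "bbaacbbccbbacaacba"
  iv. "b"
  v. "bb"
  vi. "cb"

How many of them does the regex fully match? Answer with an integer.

3

i. "accb" → match
ii. "ba" → match
iii → no match
iv. "b" → no match
v. "bb" → match
vi. "cb" → no match
Total matched: 3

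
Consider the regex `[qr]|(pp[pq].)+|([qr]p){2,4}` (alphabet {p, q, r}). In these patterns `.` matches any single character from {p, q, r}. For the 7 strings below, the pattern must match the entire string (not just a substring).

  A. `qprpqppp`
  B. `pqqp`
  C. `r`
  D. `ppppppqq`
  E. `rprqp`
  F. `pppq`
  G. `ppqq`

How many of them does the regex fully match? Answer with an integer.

A → no match
B → no match
C → match
D → match
E → no match
F → match
G → match
Total matched: 4

4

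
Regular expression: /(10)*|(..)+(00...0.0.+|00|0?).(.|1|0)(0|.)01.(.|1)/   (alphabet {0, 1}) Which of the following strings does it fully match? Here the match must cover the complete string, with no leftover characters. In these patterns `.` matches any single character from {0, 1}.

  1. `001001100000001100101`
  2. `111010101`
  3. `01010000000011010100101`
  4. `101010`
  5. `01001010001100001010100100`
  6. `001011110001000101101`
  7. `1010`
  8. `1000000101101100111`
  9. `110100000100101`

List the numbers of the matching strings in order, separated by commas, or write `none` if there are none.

1 → match
2 → match
3 → match
4 → match
5 → match
6 → no match
7 → match
8 → match
9 → match

1, 2, 3, 4, 5, 7, 8, 9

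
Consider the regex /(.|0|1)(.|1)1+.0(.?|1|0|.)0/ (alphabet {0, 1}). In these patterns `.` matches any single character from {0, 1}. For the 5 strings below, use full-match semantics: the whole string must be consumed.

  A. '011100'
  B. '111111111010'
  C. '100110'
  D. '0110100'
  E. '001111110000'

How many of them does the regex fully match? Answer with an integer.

3

A. '011100' → match
B. '111111111010' → match
C. '100110' → no match
D. '0110100' → no match
E. '001111110000' → match
Total matched: 3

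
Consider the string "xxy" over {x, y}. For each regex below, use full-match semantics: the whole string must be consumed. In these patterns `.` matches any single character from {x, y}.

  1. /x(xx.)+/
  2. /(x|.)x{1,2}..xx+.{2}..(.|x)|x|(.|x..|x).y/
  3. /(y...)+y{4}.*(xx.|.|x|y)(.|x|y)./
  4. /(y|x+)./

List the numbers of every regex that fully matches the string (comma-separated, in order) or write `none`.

1 → no match — must start with "xxx"
2 → match
3 → no match — must start with "y"
4 → match

2, 4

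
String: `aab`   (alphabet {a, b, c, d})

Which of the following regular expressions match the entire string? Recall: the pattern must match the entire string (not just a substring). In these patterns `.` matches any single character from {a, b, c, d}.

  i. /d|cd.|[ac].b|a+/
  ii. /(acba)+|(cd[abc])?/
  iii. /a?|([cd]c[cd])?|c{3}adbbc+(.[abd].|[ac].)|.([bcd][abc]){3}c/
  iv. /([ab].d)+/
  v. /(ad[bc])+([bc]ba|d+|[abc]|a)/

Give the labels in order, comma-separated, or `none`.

i → match
ii → no match
iii → no match
iv → no match — must end with `d`
v → no match — must start with `ad`

i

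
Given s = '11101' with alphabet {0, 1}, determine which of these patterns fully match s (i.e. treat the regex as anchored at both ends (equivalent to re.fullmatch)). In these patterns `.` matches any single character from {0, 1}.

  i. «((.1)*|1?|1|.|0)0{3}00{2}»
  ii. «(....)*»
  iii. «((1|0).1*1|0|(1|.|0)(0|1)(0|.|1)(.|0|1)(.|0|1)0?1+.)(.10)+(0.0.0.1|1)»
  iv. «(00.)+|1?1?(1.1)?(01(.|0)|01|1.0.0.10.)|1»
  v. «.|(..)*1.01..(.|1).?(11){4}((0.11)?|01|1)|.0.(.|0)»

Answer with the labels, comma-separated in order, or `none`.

iv

i → no match — must end with '0'
ii → no match
iii → no match
iv → match
v → no match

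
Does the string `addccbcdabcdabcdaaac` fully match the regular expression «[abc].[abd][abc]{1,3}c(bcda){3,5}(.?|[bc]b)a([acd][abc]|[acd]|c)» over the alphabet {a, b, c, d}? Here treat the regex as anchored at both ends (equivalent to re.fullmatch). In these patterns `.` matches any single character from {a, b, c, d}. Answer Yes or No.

Yes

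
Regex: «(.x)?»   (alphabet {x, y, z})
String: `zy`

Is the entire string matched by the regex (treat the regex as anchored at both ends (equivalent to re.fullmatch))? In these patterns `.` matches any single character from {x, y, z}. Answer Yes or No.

No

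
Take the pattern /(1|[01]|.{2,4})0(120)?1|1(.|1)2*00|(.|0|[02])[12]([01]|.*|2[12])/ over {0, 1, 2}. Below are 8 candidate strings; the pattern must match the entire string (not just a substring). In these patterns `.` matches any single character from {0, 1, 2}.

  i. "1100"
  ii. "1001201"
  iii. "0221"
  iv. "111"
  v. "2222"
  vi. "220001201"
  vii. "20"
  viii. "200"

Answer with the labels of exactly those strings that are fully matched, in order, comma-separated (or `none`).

i, ii, iii, iv, v, vi

i → match
ii → match
iii → match
iv → match
v → match
vi → match
vii → no match
viii → no match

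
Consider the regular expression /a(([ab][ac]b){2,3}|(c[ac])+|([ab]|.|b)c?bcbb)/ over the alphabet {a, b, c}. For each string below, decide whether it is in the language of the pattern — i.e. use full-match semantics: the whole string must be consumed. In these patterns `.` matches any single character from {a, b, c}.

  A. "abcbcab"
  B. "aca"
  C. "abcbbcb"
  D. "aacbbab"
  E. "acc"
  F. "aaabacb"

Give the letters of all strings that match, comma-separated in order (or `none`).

A → no match
B → match
C → match
D → match
E → match
F → match

B, C, D, E, F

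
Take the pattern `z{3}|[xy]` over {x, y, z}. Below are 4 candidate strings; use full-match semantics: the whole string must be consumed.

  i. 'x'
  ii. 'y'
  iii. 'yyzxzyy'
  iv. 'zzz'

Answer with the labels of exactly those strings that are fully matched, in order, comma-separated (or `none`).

i, ii, iv

i → match
ii → match
iii → no match
iv → match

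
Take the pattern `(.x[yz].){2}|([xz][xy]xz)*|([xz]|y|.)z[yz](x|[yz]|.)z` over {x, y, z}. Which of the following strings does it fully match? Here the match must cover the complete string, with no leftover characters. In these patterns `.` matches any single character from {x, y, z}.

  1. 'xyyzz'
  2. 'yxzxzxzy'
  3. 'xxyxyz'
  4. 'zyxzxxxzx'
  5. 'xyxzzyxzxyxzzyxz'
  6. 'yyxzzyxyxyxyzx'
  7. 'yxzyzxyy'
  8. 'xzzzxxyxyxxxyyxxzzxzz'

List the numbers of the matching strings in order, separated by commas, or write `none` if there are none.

2, 5, 7

1 → no match
2 → match
3 → no match
4 → no match
5 → match
6 → no match
7 → match
8 → no match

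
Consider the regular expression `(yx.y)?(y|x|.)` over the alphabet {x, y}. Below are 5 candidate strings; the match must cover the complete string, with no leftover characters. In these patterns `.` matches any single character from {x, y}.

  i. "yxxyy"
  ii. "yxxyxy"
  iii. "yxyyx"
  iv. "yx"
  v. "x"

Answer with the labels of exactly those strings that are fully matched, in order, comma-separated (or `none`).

i, iii, v

i → match
ii → no match
iii → match
iv → no match
v → match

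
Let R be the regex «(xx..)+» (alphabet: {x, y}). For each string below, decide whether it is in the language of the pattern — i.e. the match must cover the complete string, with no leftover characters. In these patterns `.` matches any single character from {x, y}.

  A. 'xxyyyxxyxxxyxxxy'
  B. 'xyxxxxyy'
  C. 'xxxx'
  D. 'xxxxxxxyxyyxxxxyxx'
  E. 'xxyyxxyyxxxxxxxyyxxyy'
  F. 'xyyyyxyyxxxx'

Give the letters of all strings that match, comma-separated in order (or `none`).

C

A → no match
B → no match — must start with 'xx'
C → match
D → no match
E → no match
F → no match — must start with 'xx'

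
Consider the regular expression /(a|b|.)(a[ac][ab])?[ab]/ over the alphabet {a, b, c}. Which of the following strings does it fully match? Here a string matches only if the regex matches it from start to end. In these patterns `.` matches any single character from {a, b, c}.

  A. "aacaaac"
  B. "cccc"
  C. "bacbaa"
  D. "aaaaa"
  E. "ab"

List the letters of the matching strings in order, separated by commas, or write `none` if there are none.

D, E

A → no match
B → no match
C → no match
D → match
E → match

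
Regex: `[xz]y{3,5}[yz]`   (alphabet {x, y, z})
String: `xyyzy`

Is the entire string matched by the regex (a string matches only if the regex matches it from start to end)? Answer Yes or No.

No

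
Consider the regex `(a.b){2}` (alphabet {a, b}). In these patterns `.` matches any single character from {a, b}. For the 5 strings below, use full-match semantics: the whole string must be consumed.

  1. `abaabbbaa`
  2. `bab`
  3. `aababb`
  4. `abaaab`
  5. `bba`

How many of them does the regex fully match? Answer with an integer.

1 → no match — must end with `b`
2 → no match — must start with `a`
3 → match
4 → no match
5 → no match — must start with `a`
Total matched: 1

1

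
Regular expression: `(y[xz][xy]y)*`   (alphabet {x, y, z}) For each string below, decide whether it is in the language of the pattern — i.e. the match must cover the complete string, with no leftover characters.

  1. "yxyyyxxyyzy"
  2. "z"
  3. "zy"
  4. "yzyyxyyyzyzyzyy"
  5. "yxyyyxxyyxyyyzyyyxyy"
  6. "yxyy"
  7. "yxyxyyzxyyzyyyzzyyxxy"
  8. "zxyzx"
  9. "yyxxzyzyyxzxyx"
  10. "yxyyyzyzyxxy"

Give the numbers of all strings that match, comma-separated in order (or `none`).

5, 6

1. "yxyyyxxyyzy" → no match
2. "z" → no match
3. "zy" → no match
4 → no match
5 → match
6. "yxyy" → match
7 → no match
8. "zxyzx" → no match
9 → no match
10. "yxyyyzyzyxxy" → no match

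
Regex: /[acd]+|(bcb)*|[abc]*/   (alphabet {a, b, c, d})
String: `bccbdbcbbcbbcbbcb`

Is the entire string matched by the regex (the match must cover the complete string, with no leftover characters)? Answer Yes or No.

No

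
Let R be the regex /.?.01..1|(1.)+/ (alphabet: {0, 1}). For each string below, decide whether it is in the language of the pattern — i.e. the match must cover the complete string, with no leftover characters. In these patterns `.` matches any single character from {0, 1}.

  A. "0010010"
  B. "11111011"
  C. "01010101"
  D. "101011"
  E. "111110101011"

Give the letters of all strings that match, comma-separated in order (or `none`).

B, D, E

A → no match
B → match
C → no match
D → match
E → match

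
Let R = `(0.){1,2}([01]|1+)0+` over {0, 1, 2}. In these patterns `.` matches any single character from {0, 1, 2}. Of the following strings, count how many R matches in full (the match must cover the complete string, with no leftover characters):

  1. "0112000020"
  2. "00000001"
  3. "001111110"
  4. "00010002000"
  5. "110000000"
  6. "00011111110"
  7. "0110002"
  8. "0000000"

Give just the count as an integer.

1 → no match
2 → no match — must end with "0"
3 → match
4 → no match
5 → no match — must start with "0"
6 → match
7 → no match — must end with "0"
8 → match
Total matched: 3

3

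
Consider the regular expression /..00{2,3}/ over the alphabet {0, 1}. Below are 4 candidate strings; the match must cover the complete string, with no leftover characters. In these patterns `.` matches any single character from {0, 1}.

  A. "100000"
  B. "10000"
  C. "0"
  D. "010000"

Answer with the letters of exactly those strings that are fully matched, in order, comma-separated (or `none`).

A → match
B → match
C → no match
D → match

A, B, D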